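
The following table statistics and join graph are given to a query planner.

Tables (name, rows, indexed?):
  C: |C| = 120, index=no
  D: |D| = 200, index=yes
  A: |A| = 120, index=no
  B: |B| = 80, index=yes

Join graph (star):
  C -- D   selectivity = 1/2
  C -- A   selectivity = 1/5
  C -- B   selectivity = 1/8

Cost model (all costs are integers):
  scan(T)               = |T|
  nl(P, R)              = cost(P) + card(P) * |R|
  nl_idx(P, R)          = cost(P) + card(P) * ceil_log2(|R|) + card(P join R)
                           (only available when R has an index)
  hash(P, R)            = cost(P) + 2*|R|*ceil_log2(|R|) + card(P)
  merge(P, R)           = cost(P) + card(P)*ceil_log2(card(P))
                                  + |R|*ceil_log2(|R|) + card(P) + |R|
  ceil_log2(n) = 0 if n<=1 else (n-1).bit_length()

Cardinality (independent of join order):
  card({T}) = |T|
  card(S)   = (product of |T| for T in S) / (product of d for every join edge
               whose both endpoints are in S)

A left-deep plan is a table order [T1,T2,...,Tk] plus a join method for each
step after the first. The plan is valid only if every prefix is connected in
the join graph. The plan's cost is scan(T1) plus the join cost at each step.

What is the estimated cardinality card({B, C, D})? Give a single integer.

120000

Tables in S: B(80), C(120), D(200)
Edges inside S: C-D(d=2), C-B(d=8)
numerator = 80 * 120 * 200 = 1920000
denominator = 2 * 8 = 16
card(S) = 1920000 / 16 = 120000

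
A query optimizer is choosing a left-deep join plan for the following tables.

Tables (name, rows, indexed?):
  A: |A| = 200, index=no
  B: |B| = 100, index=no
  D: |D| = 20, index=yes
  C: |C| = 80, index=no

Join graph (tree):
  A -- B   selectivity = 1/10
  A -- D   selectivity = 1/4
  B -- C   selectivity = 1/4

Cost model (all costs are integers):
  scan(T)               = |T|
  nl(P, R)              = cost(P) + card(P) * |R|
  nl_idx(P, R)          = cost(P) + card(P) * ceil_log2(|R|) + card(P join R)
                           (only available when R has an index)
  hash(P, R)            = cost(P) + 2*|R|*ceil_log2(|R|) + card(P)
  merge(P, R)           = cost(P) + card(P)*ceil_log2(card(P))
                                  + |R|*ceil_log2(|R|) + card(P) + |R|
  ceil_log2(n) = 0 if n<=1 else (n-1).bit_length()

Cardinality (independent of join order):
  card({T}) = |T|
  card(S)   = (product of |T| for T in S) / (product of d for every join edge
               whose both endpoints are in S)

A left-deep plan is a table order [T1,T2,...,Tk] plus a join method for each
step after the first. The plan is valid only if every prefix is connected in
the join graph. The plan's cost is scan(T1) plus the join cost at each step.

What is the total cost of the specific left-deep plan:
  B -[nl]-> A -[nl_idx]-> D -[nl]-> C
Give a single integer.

step 1: scan B: cost=100, card=100
step 2: join A via nl
    card(P join A) = 100*200/(10) = 2000
    cost = 100 + 100*200 = 20100
step 3: join D via nl_idx
    card(P join D) = 2000*20/(4) = 10000
    cost = 20100 + 2000*5 + 10000 = 40100
step 4: join C via nl
    card(P join C) = 10000*80/(4) = 200000
    cost = 40100 + 10000*80 = 840100

840100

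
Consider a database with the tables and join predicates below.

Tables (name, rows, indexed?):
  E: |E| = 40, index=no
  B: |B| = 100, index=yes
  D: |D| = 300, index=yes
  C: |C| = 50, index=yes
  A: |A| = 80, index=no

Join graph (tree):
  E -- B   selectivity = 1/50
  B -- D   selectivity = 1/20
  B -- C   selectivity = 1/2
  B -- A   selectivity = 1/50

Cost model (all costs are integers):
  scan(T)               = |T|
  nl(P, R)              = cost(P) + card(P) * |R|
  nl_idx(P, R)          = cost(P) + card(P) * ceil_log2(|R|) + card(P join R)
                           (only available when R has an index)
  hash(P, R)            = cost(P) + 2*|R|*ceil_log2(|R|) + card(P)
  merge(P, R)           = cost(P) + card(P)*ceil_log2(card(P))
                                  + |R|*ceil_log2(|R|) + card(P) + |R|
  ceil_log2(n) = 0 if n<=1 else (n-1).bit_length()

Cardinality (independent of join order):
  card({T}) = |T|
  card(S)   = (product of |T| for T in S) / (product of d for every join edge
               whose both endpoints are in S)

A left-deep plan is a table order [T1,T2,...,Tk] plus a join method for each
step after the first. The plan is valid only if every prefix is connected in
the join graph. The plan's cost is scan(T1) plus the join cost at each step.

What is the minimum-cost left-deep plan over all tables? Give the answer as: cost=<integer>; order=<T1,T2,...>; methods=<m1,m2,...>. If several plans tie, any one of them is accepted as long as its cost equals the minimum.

cost=7032; order=A,B,E,D,C; methods=nl_idx,hash,nl_idx,hash

Selinger DP (subsets sized 1..n):
  {E}: scan cost=40, card=40
  {B}: scan cost=100, card=100
  {D}: scan cost=300, card=300
  {C}: scan cost=50, card=50
  {A}: scan cost=80, card=80
  {BE}: card=80; try (B,nl_idx)→400, (E,hash)→680, (B,merge)→1120, (E,merge)→1180, (B,hash)→1480, (B,nl)→4040 …(+1); best=400 via (B,nl_idx)
  {BD}: card=1500; try (B,hash)→2000, (D,nl_idx)→2500, (D,merge)→3900, (B,nl_idx)→3900, (B,merge)→4100, (D,hash)→5600 …(+2); best=2000 via (B,hash)
  {BC}: card=2500; try (C,hash)→800, (B,merge)→1200, (C,merge)→1250, (B,hash)→1500, (B,nl_idx)→2900, (C,nl_idx)→3200 …(+2); best=800 via (C,hash)
  {AB}: card=160; try (B,nl_idx)→800, (A,hash)→1320, (B,merge)→1520, (A,merge)→1540, (B,hash)→1560, (B,nl)→8080 …(+1); best=800 via (B,nl_idx)
  {BDE}: card=1200; try (D,nl_idx)→2320, (E,hash)→3980, (D,merge)→4040, (D,hash)→5880, (E,merge)→20280, (D,nl)→24400 …(+1); best=2320 via (D,nl_idx)
  {BCE}: card=2000; try (C,hash)→1080, (C,merge)→1390, (C,nl_idx)→2880, (E,hash)→3780, (C,nl)→4400, (E,merge)→33580 …(+1); best=1080 via (C,hash)
  {ABE}: card=128; try (E,hash)→1440, (A,hash)→1600, (A,merge)→1680, (E,merge)→2520, (A,nl)→6800, (E,nl)→7200; best=1440 via (E,hash)
  {BCD}: card=37500; try (C,hash)→4100, (D,hash)→8700, (C,merge)→20350, (D,merge)→36300, (C,nl_idx)→48500, (D,nl_idx)→60800 …(+2); best=4100 via (C,hash)
  {ABD}: card=2400; try (A,hash)→4620, (D,nl_idx)→4640, (D,merge)→5240, (D,hash)→6360, (A,merge)→20640, (D,nl)→48800 …(+1); best=4620 via (A,hash)
  {ABC}: card=4000; try (C,hash)→1560, (C,merge)→2590, (A,hash)→4420, (C,nl_idx)→5760, (C,nl)→8800, (A,merge)→33940 …(+1); best=1560 via (C,hash)
  {BCDE}: card=30000; try (C,hash)→4120, (D,hash)→8480, (C,merge)→17070, (D,merge)→28080, (C,nl_idx)→39520, (E,hash)→42080 …(+5); best=4120 via (C,hash)
  {ABDE}: card=1920; try (D,nl_idx)→4512, (A,hash)→4640, (D,merge)→5464, (D,hash)→6968, (E,hash)→7500, (A,merge)→17360 …(+4); best=4512 via (D,nl_idx)
  {ABCE}: card=3200; try (C,hash)→2168, (C,merge)→2814, (A,hash)→4200, (C,nl_idx)→5408, (E,hash)→6040, (C,nl)→7840 …(+4); best=2168 via (C,hash)
  {ABCD}: card=60000; try (C,hash)→7620, (D,hash)→10960, (C,merge)→36170, (A,hash)→42720, (D,merge)→56560, (C,nl_idx)→79020 …(+5); best=7620 via (C,hash)
  {ABCDE}: card=48000; try (C,hash)→7032, (D,hash)→10768, (C,merge)→27902, (A,hash)→35240, (D,merge)→46768, (C,nl_idx)→64032 …(+8); best=7032 via (C,hash)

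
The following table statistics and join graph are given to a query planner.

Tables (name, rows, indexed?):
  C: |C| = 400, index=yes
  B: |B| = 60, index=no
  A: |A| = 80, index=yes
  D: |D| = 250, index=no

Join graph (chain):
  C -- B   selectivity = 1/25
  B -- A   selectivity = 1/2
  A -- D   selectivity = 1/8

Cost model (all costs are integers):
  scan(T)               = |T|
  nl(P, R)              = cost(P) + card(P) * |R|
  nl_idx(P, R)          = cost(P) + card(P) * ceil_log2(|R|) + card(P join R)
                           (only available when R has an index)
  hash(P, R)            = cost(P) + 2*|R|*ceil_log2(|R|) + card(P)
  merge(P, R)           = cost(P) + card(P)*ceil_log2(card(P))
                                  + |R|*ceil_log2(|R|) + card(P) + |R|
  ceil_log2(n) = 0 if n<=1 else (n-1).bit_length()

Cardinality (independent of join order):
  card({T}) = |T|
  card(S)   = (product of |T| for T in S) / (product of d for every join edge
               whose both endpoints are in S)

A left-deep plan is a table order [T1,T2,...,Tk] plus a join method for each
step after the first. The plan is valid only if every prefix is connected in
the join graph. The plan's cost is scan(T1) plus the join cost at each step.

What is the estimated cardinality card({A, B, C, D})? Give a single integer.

1200000

Tables in S: A(80), B(60), C(400), D(250)
Edges inside S: C-B(d=25), B-A(d=2), A-D(d=8)
numerator = 80 * 60 * 400 * 250 = 480000000
denominator = 25 * 2 * 8 = 400
card(S) = 480000000 / 400 = 1200000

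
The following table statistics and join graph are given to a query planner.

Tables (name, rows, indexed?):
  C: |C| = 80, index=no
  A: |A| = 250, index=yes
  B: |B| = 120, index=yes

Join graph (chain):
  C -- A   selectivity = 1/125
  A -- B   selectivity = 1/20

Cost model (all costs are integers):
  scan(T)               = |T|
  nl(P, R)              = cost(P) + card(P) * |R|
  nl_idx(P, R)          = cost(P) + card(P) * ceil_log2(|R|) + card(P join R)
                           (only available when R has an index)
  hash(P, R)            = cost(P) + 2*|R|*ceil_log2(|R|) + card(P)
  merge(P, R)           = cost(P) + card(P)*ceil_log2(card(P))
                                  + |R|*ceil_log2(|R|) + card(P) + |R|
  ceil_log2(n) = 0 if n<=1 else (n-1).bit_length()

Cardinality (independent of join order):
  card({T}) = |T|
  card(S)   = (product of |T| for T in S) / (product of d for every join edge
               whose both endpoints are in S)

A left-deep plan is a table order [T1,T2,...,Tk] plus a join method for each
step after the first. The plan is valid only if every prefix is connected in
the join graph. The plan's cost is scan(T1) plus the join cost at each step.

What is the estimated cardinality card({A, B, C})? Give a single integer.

Tables in S: A(250), B(120), C(80)
Edges inside S: C-A(d=125), A-B(d=20)
numerator = 250 * 120 * 80 = 2400000
denominator = 125 * 20 = 2500
card(S) = 2400000 / 2500 = 960

960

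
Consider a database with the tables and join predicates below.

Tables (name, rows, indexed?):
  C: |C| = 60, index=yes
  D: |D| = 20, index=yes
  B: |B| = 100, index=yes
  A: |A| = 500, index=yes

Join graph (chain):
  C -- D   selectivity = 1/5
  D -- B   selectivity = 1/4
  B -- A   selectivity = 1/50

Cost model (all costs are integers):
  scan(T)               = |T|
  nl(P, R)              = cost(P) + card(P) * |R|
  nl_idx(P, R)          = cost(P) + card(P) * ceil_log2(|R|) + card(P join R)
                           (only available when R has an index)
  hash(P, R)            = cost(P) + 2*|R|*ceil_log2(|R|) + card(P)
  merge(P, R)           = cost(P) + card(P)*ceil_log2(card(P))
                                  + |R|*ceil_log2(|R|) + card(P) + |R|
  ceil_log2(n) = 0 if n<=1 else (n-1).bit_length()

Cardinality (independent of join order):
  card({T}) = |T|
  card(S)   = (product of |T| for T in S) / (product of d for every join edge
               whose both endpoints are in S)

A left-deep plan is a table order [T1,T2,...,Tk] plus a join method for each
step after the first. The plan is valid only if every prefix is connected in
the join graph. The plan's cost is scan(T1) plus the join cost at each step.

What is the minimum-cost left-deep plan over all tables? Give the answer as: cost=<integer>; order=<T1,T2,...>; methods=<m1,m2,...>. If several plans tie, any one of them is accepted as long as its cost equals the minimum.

cost=8920; order=B,A,D,C; methods=nl_idx,hash,hash

Selinger DP (subsets sized 1..n):
  {C}: scan cost=60, card=60
  {D}: scan cost=20, card=20
  {B}: scan cost=100, card=100
  {A}: scan cost=500, card=500
  {CD}: card=240; try (D,hash)→320, (C,nl_idx)→380, (C,merge)→560, (D,merge)→600, (D,nl_idx)→600, (C,hash)→760 …(+2); best=320 via (D,hash)
  {BD}: card=500; try (D,hash)→400, (B,nl_idx)→660, (B,merge)→940, (D,merge)→1020, (D,nl_idx)→1100, (B,hash)→1440 …(+2); best=400 via (D,hash)
  {AB}: card=1000; try (A,nl_idx)→2000, (B,hash)→2400, (B,nl_idx)→5000, (A,merge)→5900, (B,merge)→6300, (A,hash)→9200 …(+2); best=2000 via (A,nl_idx)
  {BCD}: card=6000; try (C,hash)→1620, (B,hash)→1960, (B,merge)→3280, (C,merge)→5820, (B,nl_idx)→8000, (C,nl_idx)→9400 …(+2); best=1620 via (C,hash)
  {ABD}: card=5000; try (D,hash)→3200, (A,hash)→9900, (A,nl_idx)→9900, (A,merge)→10400, (D,nl_idx)→12000, (D,merge)→13120 …(+2); best=3200 via (D,hash)
  {ABCD}: card=60000; try (C,hash)→8920, (A,hash)→16620, (C,merge)→73620, (A,merge)→90620, (C,nl_idx)→93200, (A,nl_idx)→115620 …(+2); best=8920 via (C,hash)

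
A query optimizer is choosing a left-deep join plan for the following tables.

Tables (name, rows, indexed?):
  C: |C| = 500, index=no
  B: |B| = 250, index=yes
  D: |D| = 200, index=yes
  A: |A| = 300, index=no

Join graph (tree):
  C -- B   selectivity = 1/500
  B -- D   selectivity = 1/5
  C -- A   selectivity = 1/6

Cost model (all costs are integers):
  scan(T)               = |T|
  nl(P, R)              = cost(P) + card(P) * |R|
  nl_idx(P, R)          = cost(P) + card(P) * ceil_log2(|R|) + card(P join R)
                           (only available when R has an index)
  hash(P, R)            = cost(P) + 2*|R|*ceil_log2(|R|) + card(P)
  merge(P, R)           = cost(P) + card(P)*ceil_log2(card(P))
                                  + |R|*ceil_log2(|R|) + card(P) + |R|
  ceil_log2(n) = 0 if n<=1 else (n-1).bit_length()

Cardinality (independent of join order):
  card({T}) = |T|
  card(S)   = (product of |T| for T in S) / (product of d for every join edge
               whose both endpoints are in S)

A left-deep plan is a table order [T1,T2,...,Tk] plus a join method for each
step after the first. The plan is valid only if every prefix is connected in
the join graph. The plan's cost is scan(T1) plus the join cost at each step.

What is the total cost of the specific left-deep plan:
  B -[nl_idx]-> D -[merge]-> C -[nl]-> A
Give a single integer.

step 1: scan B: cost=250, card=250
step 2: join D via nl_idx
    card(P join D) = 250*200/(5) = 10000
    cost = 250 + 250*8 + 10000 = 12250
step 3: join C via merge
    card(P join C) = 10000*500/(500) = 10000
    cost = 12250 + 10000*14 + 500*9 + 10000 + 500 = 167250
step 4: join A via nl
    card(P join A) = 10000*300/(6) = 500000
    cost = 167250 + 10000*300 = 3167250

3167250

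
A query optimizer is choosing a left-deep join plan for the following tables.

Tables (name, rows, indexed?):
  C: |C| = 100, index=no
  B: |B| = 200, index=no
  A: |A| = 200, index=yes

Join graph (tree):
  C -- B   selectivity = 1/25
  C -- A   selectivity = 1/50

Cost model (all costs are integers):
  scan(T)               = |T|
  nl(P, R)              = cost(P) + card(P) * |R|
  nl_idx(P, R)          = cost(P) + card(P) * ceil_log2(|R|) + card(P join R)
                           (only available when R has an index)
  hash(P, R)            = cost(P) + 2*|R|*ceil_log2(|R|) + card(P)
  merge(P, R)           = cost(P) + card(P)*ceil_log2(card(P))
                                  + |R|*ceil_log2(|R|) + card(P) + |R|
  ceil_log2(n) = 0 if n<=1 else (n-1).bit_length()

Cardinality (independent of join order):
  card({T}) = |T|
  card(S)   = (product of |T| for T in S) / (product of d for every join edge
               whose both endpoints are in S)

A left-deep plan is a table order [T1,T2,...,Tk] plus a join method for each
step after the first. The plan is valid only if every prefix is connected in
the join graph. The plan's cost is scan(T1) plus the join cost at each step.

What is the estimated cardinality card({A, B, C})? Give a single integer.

Tables in S: A(200), B(200), C(100)
Edges inside S: C-B(d=25), C-A(d=50)
numerator = 200 * 200 * 100 = 4000000
denominator = 25 * 50 = 1250
card(S) = 4000000 / 1250 = 3200

3200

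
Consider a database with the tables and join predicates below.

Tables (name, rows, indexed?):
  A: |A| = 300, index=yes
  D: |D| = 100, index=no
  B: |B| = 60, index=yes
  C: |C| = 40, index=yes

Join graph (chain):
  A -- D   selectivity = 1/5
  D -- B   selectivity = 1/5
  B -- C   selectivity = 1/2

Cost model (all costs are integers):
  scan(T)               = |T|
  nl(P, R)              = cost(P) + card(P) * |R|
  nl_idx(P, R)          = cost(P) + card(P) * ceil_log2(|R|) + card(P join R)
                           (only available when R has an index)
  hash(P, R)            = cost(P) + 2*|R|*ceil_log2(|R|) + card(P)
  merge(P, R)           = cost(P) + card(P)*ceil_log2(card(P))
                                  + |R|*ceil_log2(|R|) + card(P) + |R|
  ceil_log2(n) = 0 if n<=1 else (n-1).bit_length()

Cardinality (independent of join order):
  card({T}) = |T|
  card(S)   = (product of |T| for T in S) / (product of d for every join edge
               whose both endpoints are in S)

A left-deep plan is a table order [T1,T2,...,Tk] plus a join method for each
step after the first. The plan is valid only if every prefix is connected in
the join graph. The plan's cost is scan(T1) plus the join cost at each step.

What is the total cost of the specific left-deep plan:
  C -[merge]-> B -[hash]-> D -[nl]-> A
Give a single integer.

step 1: scan C: cost=40, card=40
step 2: join B via merge
    card(P join B) = 40*60/(2) = 1200
    cost = 40 + 40*6 + 60*6 + 40 + 60 = 740
step 3: join D via hash
    card(P join D) = 1200*100/(5) = 24000
    cost = 740 + 2*100*7 + 1200 = 3340
step 4: join A via nl
    card(P join A) = 24000*300/(5) = 1440000
    cost = 3340 + 24000*300 = 7203340

7203340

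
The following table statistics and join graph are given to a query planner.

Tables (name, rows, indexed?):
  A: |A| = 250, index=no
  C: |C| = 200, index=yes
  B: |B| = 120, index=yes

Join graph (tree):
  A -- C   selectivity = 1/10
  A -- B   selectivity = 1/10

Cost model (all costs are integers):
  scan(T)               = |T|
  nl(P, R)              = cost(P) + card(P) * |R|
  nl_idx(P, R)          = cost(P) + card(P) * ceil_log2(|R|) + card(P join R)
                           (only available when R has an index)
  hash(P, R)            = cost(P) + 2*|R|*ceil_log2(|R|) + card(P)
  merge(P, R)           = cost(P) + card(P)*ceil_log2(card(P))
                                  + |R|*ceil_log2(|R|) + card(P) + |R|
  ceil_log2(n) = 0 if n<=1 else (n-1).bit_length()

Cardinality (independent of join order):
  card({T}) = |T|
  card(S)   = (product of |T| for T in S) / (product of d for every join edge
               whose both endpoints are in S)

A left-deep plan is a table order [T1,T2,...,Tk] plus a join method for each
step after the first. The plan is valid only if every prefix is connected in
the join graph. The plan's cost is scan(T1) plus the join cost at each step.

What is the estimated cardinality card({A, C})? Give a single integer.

5000

Tables in S: A(250), C(200)
Edges inside S: A-C(d=10)
numerator = 250 * 200 = 50000
denominator = 10 = 10
card(S) = 50000 / 10 = 5000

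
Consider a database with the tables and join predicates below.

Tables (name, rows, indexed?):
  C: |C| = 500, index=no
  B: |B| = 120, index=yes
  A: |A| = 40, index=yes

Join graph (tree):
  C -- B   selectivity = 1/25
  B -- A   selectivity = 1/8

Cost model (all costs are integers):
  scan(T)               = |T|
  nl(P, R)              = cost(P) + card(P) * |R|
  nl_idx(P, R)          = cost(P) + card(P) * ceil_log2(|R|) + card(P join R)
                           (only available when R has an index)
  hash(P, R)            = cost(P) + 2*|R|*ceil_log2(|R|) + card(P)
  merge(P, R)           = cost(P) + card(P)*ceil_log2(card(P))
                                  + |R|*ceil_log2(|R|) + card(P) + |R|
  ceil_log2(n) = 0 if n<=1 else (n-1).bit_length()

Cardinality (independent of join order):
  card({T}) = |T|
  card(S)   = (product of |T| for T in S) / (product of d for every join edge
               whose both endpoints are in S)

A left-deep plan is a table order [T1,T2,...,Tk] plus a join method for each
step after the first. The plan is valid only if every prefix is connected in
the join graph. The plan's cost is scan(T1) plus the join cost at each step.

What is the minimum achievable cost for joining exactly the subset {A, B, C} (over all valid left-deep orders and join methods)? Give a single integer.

5560

Selinger DP over subsets of {A,B,C}:
  {C}: scan cost=500, card=500
  {B}: scan cost=120, card=120
  {A}: scan cost=40, card=40
  {BC}: card=2400; try (B,hash)→2680, (C,merge)→6080, (B,nl_idx)→6400, (B,merge)→6460, (C,hash)→9240, (C,nl)→60120 …(+1); best=2680 via (B,hash)
  {AB}: card=600; try (A,hash)→720, (B,nl_idx)→920, (B,merge)→1280, (A,merge)→1360, (A,nl_idx)→1440, (B,hash)→1760 …(+2); best=720 via (A,hash)
  {ABC}: card=12000; try (A,hash)→5560, (C,hash)→10320, (C,merge)→12320, (A,nl_idx)→29080, (A,merge)→34160, (A,nl)→98680 …(+1); best=5560 via (A,hash)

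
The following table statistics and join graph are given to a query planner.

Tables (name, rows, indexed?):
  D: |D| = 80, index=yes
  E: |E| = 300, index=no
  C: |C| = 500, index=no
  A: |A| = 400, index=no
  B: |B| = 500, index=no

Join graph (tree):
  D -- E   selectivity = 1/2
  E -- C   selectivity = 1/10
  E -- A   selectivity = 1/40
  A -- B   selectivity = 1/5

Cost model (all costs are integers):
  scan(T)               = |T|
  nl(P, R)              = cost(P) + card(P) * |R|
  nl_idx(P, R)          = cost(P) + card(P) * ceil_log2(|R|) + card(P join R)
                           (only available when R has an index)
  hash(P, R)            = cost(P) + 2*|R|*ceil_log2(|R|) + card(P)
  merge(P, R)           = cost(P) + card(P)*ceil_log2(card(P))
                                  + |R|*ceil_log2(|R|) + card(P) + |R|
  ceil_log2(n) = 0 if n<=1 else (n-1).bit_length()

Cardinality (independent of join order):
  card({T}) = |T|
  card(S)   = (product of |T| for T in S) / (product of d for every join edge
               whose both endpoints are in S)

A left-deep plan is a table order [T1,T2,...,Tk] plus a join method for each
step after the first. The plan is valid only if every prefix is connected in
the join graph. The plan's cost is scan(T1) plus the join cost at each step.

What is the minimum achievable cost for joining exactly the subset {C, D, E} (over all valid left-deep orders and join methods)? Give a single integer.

Selinger DP over subsets of {C,D,E}:
  {D}: scan cost=80, card=80
  {E}: scan cost=300, card=300
  {C}: scan cost=500, card=500
  {DE}: card=12000; try (D,hash)→1720, (E,merge)→3720, (D,merge)→3940, (E,hash)→5560, (D,nl_idx)→14400, (E,nl)→24080 …(+1); best=1720 via (D,hash)
  {CE}: card=15000; try (E,hash)→6400, (C,merge)→8300, (E,merge)→8500, (C,hash)→9600, (C,nl)→150300, (E,nl)→150500; best=6400 via (E,hash)
  {CDE}: card=600000; try (D,hash)→22520, (C,hash)→22720, (C,merge)→186720, (D,merge)→232040, (D,nl_idx)→711400, (D,nl)→1206400 …(+1); best=22520 via (D,hash)

22520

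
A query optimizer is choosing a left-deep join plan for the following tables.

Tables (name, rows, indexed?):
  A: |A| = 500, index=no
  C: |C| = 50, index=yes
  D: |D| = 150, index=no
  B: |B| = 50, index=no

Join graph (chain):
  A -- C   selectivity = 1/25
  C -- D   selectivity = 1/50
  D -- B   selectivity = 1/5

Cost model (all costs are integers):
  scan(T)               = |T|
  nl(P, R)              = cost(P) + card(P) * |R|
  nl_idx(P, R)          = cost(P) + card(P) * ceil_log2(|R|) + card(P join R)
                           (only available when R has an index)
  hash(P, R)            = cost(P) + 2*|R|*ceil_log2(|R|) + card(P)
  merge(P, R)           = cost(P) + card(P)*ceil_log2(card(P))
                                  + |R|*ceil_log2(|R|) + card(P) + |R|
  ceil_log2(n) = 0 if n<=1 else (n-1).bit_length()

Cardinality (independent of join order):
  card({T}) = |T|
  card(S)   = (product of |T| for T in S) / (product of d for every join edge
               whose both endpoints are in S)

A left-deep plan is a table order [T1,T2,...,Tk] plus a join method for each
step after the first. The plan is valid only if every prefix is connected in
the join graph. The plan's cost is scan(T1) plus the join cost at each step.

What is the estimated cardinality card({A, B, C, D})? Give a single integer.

30000

Tables in S: A(500), B(50), C(50), D(150)
Edges inside S: A-C(d=25), C-D(d=50), D-B(d=5)
numerator = 500 * 50 * 50 * 150 = 187500000
denominator = 25 * 50 * 5 = 6250
card(S) = 187500000 / 6250 = 30000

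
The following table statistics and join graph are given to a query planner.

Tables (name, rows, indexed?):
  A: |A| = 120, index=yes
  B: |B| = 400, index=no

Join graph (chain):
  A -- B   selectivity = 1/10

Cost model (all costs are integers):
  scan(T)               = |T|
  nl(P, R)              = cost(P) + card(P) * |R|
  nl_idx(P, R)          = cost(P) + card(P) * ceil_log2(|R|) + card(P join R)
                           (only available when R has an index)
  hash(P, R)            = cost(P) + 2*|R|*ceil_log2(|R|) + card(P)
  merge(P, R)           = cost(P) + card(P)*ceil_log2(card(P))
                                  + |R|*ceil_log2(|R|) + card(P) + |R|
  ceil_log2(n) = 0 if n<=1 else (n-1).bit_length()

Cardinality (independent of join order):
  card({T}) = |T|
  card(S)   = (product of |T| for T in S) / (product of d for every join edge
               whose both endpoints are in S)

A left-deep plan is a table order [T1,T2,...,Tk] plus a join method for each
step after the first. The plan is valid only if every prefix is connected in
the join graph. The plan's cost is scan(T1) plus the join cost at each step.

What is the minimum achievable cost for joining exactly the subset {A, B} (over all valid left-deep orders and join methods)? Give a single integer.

Selinger DP over subsets of {A,B}:
  {A}: scan cost=120, card=120
  {B}: scan cost=400, card=400
  {AB}: card=4800; try (A,hash)→2480, (B,merge)→5080, (A,merge)→5360, (B,hash)→7440, (A,nl_idx)→8000, (B,nl)→48120 …(+1); best=2480 via (A,hash)

2480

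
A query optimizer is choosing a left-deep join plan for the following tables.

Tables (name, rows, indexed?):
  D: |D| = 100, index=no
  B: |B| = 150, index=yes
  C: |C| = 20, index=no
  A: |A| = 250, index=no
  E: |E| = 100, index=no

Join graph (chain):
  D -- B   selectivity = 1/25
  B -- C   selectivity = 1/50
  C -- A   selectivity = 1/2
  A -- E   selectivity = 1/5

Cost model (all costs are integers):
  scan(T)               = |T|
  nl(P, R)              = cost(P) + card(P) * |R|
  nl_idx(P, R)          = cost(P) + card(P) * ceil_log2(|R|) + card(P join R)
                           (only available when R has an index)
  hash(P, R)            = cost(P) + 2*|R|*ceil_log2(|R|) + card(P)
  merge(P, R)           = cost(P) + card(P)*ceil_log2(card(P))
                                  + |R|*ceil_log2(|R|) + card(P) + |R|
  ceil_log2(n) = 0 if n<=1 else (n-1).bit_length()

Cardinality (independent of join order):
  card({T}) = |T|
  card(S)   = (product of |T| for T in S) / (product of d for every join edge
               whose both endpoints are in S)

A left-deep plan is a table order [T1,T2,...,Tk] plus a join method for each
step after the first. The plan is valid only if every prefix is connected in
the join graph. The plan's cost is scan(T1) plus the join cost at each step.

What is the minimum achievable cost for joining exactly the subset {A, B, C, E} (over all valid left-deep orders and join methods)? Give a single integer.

Selinger DP over subsets of {A,B,C,E}:
  {B}: scan cost=150, card=150
  {C}: scan cost=20, card=20
  {A}: scan cost=250, card=250
  {E}: scan cost=100, card=100
  {BC}: card=60; try (B,nl_idx)→240, (C,hash)→500, (B,merge)→1490, (C,merge)→1620, (B,hash)→2440, (B,nl)→3020 …(+1); best=240 via (B,nl_idx)
  {AC}: card=2500; try (C,hash)→700, (A,merge)→2390, (C,merge)→2620, (A,hash)→4040, (A,nl)→5020, (C,nl)→5250; best=700 via (C,hash)
  {AE}: card=5000; try (E,hash)→1900, (A,merge)→3150, (E,merge)→3300, (A,hash)→4200, (A,nl)→25100, (E,nl)→25250; best=1900 via (E,hash)
  {ABC}: card=7500; try (A,merge)→2910, (A,hash)→4300, (B,hash)→5600, (A,nl)→15240, (B,nl_idx)→28200, (B,merge)→34550 …(+1); best=2910 via (A,merge)
  {ACE}: card=50000; try (E,hash)→4600, (C,hash)→7100, (E,merge)→34000, (C,merge)→72020, (C,nl)→101900, (E,nl)→250700; best=4600 via (E,hash)
  {ABCE}: card=150000; try (E,hash)→11810, (B,hash)→57000, (E,merge)→108710, (B,nl_idx)→554600, (E,nl)→752910, (B,merge)→855950 …(+1); best=11810 via (E,hash)

11810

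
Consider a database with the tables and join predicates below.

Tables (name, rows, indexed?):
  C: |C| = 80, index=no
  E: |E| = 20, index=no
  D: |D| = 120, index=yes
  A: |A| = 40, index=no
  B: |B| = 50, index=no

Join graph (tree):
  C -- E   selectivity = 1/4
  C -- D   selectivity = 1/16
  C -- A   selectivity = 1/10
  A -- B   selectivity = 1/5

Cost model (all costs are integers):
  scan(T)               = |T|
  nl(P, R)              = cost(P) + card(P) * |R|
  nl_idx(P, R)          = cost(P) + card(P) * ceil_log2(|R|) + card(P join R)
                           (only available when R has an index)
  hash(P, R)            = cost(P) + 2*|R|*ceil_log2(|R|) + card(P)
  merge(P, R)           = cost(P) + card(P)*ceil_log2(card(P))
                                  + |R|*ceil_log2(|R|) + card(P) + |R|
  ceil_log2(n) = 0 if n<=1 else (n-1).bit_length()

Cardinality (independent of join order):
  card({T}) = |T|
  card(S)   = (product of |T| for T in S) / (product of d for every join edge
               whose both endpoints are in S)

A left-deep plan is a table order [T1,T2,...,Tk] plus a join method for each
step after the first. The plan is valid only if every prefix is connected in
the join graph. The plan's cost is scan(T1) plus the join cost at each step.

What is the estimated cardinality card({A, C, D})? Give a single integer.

Tables in S: A(40), C(80), D(120)
Edges inside S: C-D(d=16), C-A(d=10)
numerator = 40 * 80 * 120 = 384000
denominator = 16 * 10 = 160
card(S) = 384000 / 160 = 2400

2400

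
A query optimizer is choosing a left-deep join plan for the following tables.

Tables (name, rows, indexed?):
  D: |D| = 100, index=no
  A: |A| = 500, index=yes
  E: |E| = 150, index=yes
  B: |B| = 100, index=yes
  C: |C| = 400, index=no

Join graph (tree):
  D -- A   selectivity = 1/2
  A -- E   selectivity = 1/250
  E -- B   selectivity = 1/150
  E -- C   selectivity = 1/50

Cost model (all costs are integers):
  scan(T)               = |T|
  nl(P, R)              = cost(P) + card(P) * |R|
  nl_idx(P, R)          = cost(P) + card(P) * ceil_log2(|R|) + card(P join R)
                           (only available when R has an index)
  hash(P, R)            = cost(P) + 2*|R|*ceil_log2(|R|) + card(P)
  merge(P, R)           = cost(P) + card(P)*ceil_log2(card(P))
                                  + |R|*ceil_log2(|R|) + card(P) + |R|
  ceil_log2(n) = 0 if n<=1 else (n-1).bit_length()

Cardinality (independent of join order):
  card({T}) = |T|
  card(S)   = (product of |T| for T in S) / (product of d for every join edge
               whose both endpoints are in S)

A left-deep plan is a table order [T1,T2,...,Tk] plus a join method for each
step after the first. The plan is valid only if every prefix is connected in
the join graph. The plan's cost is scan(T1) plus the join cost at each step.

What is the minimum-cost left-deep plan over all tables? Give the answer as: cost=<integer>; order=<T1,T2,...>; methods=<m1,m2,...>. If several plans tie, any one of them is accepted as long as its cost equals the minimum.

Selinger DP (subsets sized 1..n):
  {D}: scan cost=100, card=100
  {A}: scan cost=500, card=500
  {E}: scan cost=150, card=150
  {B}: scan cost=100, card=100
  {C}: scan cost=400, card=400
  {AD}: card=25000; try (D,hash)→2400, (A,merge)→5900, (D,merge)→6300, (A,hash)→9200, (A,nl_idx)→26000, (A,nl)→50100 …(+1); best=2400 via (D,hash)
  {AE}: card=300; try (A,nl_idx)→1800, (E,hash)→3400, (E,nl_idx)→4800, (A,merge)→6500, (E,merge)→6850, (A,hash)→9300 …(+2); best=1800 via (A,nl_idx)
  {BE}: card=100; try (E,nl_idx)→1000, (B,nl_idx)→1300, (B,hash)→1700, (E,merge)→2250, (B,merge)→2300, (E,hash)→2600 …(+2); best=1000 via (E,nl_idx)
  {CE}: card=1200; try (E,hash)→3200, (E,nl_idx)→4800, (C,merge)→5500, (E,merge)→5750, (C,hash)→7500, (C,nl)→60150 …(+1); best=3200 via (E,hash)
  {ADE}: card=15000; try (D,hash)→3500, (D,merge)→5600, (E,hash)→29800, (D,nl)→31800, (E,nl_idx)→217400, (E,merge)→403750 …(+1); best=3500 via (D,hash)
  {ABE}: card=200; try (A,nl_idx)→2100, (B,hash)→3500, (B,nl_idx)→4100, (B,merge)→5600, (A,merge)→6800, (A,hash)→10100 …(+2); best=2100 via (A,nl_idx)
  {ACE}: card=2400; try (C,merge)→8800, (C,hash)→9300, (A,hash)→13400, (A,nl_idx)→16400, (A,merge)→22600, (C,nl)→121800 …(+1); best=8800 via (C,merge)
  {BCE}: card=800; try (C,merge)→5800, (B,hash)→5800, (C,hash)→8300, (B,nl_idx)→12400, (B,merge)→18400, (C,nl)→41000 …(+1); best=5800 via (C,merge)
  {ABDE}: card=10000; try (D,hash)→3700, (D,merge)→4700, (B,hash)→19900, (D,nl)→22100, (B,nl_idx)→118500, (B,merge)→229300 …(+1); best=3700 via (D,hash)
  {ACDE}: card=120000; try (D,hash)→12600, (C,hash)→25700, (D,merge)→40800, (C,merge)→232500, (D,nl)→248800, (C,nl)→6003500; best=12600 via (D,hash)
  {ABCE}: card=1600; try (C,merge)→7900, (C,hash)→9500, (B,hash)→12600, (A,nl_idx)→14600, (A,hash)→15600, (A,merge)→19600 …(+5); best=7900 via (C,merge)
  {ABCDE}: card=80000; try (D,hash)→10900, (C,hash)→20900, (D,merge)→27900, (B,hash)→134000, (C,merge)→157700, (D,nl)→167900 …(+4); best=10900 via (D,hash)

cost=10900; order=B,E,A,C,D; methods=nl_idx,nl_idx,merge,hash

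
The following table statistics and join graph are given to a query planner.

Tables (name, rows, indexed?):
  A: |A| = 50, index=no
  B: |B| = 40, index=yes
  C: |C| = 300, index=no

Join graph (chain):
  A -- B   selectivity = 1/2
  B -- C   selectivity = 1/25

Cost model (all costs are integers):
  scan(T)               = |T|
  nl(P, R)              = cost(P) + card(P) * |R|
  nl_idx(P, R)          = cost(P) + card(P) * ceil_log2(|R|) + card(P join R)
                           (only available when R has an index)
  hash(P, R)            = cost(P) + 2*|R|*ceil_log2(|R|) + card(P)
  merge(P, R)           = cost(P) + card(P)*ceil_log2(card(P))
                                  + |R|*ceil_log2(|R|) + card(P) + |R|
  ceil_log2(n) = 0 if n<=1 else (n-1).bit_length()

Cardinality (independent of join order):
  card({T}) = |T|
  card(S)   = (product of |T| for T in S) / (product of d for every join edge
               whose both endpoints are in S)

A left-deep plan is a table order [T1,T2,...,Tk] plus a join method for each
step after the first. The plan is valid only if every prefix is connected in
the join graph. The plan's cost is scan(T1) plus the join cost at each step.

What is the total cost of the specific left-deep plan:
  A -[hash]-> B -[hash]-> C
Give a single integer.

6980

step 1: scan A: cost=50, card=50
step 2: join B via hash
    card(P join B) = 50*40/(2) = 1000
    cost = 50 + 2*40*6 + 50 = 580
step 3: join C via hash
    card(P join C) = 1000*300/(25) = 12000
    cost = 580 + 2*300*9 + 1000 = 6980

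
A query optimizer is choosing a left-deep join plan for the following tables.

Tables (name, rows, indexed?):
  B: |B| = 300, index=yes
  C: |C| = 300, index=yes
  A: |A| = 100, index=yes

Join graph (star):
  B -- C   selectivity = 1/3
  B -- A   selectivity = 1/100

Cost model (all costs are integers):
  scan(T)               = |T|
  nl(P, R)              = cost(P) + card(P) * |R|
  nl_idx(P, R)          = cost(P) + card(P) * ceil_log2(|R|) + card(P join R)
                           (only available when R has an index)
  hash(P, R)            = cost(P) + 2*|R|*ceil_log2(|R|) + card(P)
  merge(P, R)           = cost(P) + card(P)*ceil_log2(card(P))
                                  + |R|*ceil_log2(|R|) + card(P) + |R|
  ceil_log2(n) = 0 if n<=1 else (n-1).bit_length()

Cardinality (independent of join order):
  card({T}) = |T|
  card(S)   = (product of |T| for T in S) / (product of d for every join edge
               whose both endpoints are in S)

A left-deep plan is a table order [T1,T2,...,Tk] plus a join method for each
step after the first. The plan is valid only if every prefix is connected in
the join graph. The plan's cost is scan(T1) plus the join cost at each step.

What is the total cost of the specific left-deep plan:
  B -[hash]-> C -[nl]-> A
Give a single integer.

step 1: scan B: cost=300, card=300
step 2: join C via hash
    card(P join C) = 300*300/(3) = 30000
    cost = 300 + 2*300*9 + 300 = 6000
step 3: join A via nl
    card(P join A) = 30000*100/(100) = 30000
    cost = 6000 + 30000*100 = 3006000

3006000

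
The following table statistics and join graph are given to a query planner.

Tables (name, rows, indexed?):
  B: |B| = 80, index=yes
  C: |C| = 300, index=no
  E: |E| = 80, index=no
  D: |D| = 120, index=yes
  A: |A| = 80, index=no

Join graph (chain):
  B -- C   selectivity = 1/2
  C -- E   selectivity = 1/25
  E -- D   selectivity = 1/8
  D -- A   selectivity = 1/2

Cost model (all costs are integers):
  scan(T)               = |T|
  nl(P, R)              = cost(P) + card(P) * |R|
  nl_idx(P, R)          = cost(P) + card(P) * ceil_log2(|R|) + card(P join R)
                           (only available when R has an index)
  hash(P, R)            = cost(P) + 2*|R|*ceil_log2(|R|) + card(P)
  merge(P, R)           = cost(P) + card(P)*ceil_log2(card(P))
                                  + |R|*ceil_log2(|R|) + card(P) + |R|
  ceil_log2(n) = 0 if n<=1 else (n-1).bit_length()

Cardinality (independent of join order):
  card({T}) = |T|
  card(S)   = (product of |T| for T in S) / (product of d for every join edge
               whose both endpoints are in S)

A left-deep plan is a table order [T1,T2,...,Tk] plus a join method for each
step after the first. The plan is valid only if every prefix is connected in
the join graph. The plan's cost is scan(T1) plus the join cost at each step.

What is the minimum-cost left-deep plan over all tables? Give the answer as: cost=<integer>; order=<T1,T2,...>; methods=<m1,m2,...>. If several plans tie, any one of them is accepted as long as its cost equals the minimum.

cost=597000; order=C,E,D,A,B; methods=hash,hash,hash,hash

Selinger DP (subsets sized 1..n):
  {B}: scan cost=80, card=80
  {C}: scan cost=300, card=300
  {E}: scan cost=80, card=80
  {D}: scan cost=120, card=120
  {A}: scan cost=80, card=80
  {BC}: card=12000; try (B,hash)→1720, (C,merge)→3720, (B,merge)→3940, (C,hash)→5560, (B,nl_idx)→14400, (C,nl)→24080 …(+1); best=1720 via (B,hash)
  {CE}: card=960; try (E,hash)→1720, (C,merge)→3720, (E,merge)→3940, (C,hash)→5560, (C,nl)→24080, (E,nl)→24300; best=1720 via (E,hash)
  {DE}: card=1200; try (E,hash)→1360, (D,merge)→1680, (E,merge)→1720, (D,hash)→1840, (D,nl_idx)→1840, (D,nl)→9680 …(+1); best=1360 via (E,hash)
  {AD}: card=4800; try (A,hash)→1360, (D,merge)→1680, (A,merge)→1720, (D,hash)→1840, (D,nl_idx)→5440, (D,nl)→9680 …(+1); best=1360 via (A,hash)
  {BCE}: card=38400; try (B,hash)→3800, (B,merge)→12920, (E,hash)→14840, (B,nl_idx)→46840, (B,nl)→78520, (E,merge)→182360 …(+1); best=3800 via (B,hash)
  {CDE}: card=14400; try (D,hash)→4360, (C,hash)→7960, (D,merge)→13240, (C,merge)→18760, (D,nl_idx)→22840, (D,nl)→116920 …(+1); best=4360 via (D,hash)
  {ADE}: card=48000; try (A,hash)→3680, (E,hash)→7280, (A,merge)→16400, (E,merge)→69200, (A,nl)→97360, (E,nl)→385360; best=3680 via (A,hash)
  {BCDE}: card=576000; try (B,hash)→19880, (D,hash)→43880, (B,merge)→221000, (D,merge)→657560, (B,nl_idx)→681160, (D,nl_idx)→848600 …(+2); best=19880 via (B,hash)
  {ACDE}: card=576000; try (A,hash)→19880, (C,hash)→57080, (A,merge)→221000, (C,merge)→822680, (A,nl)→1156360, (C,nl)→14403680; best=19880 via (A,hash)
  {ABCDE}: card=23040000; try (B,hash)→597000, (A,hash)→597000, (B,merge)→12116520, (A,merge)→12116520, (B,nl_idx)→27091880, (B,nl)→46099880 …(+1); best=597000 via (B,hash)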